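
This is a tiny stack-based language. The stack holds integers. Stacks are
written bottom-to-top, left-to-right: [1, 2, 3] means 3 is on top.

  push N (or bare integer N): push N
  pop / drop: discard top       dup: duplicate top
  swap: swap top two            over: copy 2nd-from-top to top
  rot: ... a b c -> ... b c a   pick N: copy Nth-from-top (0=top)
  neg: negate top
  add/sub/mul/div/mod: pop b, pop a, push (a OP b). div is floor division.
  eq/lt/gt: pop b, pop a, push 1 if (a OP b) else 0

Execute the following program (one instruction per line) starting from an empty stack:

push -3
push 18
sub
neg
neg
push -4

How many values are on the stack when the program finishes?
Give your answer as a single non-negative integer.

After 'push -3': stack = [-3] (depth 1)
After 'push 18': stack = [-3, 18] (depth 2)
After 'sub': stack = [-21] (depth 1)
After 'neg': stack = [21] (depth 1)
After 'neg': stack = [-21] (depth 1)
After 'push -4': stack = [-21, -4] (depth 2)

Answer: 2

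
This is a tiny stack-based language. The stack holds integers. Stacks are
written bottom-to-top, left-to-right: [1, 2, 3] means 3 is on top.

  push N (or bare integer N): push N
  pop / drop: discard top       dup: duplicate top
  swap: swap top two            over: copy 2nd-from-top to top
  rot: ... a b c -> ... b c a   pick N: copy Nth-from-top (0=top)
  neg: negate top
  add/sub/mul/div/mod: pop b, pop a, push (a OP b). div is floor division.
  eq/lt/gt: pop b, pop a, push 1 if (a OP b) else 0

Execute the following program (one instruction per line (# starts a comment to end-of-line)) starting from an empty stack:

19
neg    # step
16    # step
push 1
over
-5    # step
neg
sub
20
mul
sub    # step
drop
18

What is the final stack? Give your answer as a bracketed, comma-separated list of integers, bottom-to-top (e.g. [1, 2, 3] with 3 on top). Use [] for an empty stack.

After 'push 19': [19]
After 'neg': [-19]
After 'push 16': [-19, 16]
After 'push 1': [-19, 16, 1]
After 'over': [-19, 16, 1, 16]
After 'push -5': [-19, 16, 1, 16, -5]
After 'neg': [-19, 16, 1, 16, 5]
After 'sub': [-19, 16, 1, 11]
After 'push 20': [-19, 16, 1, 11, 20]
After 'mul': [-19, 16, 1, 220]
After 'sub': [-19, 16, -219]
After 'drop': [-19, 16]
After 'push 18': [-19, 16, 18]

Answer: [-19, 16, 18]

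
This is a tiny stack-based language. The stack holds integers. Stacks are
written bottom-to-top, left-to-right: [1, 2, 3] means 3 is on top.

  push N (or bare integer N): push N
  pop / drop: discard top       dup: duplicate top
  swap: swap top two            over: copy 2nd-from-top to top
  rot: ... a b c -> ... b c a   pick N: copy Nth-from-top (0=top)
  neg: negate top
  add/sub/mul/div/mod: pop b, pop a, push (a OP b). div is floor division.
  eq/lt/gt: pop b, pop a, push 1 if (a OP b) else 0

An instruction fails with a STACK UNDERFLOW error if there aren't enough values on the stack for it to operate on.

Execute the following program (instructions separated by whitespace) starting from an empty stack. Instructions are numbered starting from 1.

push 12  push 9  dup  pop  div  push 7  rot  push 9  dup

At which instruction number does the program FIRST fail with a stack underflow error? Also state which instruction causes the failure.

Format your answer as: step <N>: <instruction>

Step 1 ('push 12'): stack = [12], depth = 1
Step 2 ('push 9'): stack = [12, 9], depth = 2
Step 3 ('dup'): stack = [12, 9, 9], depth = 3
Step 4 ('pop'): stack = [12, 9], depth = 2
Step 5 ('div'): stack = [1], depth = 1
Step 6 ('push 7'): stack = [1, 7], depth = 2
Step 7 ('rot'): needs 3 value(s) but depth is 2 — STACK UNDERFLOW

Answer: step 7: rot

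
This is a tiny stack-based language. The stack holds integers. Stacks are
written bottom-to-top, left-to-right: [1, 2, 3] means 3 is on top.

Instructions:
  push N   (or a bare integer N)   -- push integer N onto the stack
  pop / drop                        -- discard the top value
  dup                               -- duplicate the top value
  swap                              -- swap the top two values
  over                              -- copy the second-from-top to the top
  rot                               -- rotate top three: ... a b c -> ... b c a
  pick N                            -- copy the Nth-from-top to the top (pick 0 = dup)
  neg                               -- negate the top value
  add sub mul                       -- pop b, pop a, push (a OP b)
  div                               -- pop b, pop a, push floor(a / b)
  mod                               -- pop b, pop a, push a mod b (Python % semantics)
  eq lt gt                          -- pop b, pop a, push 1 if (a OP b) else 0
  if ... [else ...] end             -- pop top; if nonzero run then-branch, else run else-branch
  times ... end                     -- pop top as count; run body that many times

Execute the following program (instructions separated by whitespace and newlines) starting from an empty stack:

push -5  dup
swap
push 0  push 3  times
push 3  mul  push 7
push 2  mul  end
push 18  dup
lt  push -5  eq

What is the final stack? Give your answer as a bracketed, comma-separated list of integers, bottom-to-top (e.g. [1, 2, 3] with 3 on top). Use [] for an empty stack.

After 'push -5': [-5]
After 'dup': [-5, -5]
After 'swap': [-5, -5]
After 'push 0': [-5, -5, 0]
After 'push 3': [-5, -5, 0, 3]
After 'times': [-5, -5, 0]
After 'push 3': [-5, -5, 0, 3]
After 'mul': [-5, -5, 0]
After 'push 7': [-5, -5, 0, 7]
After 'push 2': [-5, -5, 0, 7, 2]
After 'mul': [-5, -5, 0, 14]
After 'push 3': [-5, -5, 0, 14, 3]
  ...
After 'push 2': [-5, -5, 0, 42, 7, 2]
After 'mul': [-5, -5, 0, 42, 14]
After 'push 3': [-5, -5, 0, 42, 14, 3]
After 'mul': [-5, -5, 0, 42, 42]
After 'push 7': [-5, -5, 0, 42, 42, 7]
After 'push 2': [-5, -5, 0, 42, 42, 7, 2]
After 'mul': [-5, -5, 0, 42, 42, 14]
After 'push 18': [-5, -5, 0, 42, 42, 14, 18]
After 'dup': [-5, -5, 0, 42, 42, 14, 18, 18]
After 'lt': [-5, -5, 0, 42, 42, 14, 0]
After 'push -5': [-5, -5, 0, 42, 42, 14, 0, -5]
After 'eq': [-5, -5, 0, 42, 42, 14, 0]

Answer: [-5, -5, 0, 42, 42, 14, 0]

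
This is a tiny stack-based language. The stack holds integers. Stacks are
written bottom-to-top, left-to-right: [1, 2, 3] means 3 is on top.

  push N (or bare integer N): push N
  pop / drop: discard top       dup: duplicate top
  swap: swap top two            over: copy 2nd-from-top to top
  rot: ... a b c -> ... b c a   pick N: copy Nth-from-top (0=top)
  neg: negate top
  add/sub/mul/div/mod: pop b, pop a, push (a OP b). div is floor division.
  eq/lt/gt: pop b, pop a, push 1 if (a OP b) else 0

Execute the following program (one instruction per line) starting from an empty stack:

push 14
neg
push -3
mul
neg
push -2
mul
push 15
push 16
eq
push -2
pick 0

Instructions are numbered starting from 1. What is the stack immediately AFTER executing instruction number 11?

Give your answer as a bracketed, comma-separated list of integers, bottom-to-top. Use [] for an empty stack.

Step 1 ('push 14'): [14]
Step 2 ('neg'): [-14]
Step 3 ('push -3'): [-14, -3]
Step 4 ('mul'): [42]
Step 5 ('neg'): [-42]
Step 6 ('push -2'): [-42, -2]
Step 7 ('mul'): [84]
Step 8 ('push 15'): [84, 15]
Step 9 ('push 16'): [84, 15, 16]
Step 10 ('eq'): [84, 0]
Step 11 ('push -2'): [84, 0, -2]

Answer: [84, 0, -2]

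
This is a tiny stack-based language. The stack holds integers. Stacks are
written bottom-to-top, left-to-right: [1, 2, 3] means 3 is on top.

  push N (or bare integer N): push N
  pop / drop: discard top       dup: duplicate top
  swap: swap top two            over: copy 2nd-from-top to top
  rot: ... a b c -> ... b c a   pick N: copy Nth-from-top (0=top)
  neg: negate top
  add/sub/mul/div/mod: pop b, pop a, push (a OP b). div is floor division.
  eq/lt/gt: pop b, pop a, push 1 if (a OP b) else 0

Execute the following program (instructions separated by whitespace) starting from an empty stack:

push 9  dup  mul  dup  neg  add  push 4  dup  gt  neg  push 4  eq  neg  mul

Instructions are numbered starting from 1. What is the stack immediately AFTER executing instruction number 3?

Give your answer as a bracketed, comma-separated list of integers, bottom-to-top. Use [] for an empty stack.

Answer: [81]

Derivation:
Step 1 ('push 9'): [9]
Step 2 ('dup'): [9, 9]
Step 3 ('mul'): [81]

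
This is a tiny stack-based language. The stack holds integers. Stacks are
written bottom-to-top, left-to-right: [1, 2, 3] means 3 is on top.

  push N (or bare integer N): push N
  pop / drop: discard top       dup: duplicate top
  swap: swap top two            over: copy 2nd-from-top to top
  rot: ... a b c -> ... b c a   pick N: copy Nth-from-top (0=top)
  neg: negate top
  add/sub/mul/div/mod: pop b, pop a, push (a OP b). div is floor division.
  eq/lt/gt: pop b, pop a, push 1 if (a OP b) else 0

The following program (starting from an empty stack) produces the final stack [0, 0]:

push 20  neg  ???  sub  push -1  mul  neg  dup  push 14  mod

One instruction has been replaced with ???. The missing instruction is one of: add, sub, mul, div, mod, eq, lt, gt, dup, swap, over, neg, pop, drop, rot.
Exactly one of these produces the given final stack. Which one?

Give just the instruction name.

Answer: dup

Derivation:
Stack before ???: [-20]
Stack after ???:  [-20, -20]
The instruction that transforms [-20] -> [-20, -20] is: dup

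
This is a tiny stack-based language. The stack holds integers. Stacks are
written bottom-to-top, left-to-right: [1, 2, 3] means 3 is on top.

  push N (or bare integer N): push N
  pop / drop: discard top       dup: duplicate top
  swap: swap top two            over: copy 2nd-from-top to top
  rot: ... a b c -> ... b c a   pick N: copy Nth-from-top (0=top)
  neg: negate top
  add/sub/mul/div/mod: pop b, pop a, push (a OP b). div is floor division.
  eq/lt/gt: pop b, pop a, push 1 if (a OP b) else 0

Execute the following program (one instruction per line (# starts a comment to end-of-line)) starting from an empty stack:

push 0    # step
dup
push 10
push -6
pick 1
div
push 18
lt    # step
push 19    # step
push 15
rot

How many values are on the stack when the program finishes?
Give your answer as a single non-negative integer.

Answer: 6

Derivation:
After 'push 0': stack = [0] (depth 1)
After 'dup': stack = [0, 0] (depth 2)
After 'push 10': stack = [0, 0, 10] (depth 3)
After 'push -6': stack = [0, 0, 10, -6] (depth 4)
After 'pick 1': stack = [0, 0, 10, -6, 10] (depth 5)
After 'div': stack = [0, 0, 10, -1] (depth 4)
After 'push 18': stack = [0, 0, 10, -1, 18] (depth 5)
After 'lt': stack = [0, 0, 10, 1] (depth 4)
After 'push 19': stack = [0, 0, 10, 1, 19] (depth 5)
After 'push 15': stack = [0, 0, 10, 1, 19, 15] (depth 6)
After 'rot': stack = [0, 0, 10, 19, 15, 1] (depth 6)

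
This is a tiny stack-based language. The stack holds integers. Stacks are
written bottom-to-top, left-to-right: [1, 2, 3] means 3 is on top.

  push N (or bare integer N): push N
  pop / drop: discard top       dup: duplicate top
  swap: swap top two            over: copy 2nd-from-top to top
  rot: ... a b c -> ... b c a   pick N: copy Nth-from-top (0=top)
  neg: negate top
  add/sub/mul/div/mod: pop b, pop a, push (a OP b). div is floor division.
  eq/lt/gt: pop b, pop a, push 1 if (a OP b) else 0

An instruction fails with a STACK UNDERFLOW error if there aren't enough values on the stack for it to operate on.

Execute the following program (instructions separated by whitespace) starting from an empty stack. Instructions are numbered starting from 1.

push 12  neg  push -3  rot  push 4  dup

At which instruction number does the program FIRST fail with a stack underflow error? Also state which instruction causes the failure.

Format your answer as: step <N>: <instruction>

Answer: step 4: rot

Derivation:
Step 1 ('push 12'): stack = [12], depth = 1
Step 2 ('neg'): stack = [-12], depth = 1
Step 3 ('push -3'): stack = [-12, -3], depth = 2
Step 4 ('rot'): needs 3 value(s) but depth is 2 — STACK UNDERFLOW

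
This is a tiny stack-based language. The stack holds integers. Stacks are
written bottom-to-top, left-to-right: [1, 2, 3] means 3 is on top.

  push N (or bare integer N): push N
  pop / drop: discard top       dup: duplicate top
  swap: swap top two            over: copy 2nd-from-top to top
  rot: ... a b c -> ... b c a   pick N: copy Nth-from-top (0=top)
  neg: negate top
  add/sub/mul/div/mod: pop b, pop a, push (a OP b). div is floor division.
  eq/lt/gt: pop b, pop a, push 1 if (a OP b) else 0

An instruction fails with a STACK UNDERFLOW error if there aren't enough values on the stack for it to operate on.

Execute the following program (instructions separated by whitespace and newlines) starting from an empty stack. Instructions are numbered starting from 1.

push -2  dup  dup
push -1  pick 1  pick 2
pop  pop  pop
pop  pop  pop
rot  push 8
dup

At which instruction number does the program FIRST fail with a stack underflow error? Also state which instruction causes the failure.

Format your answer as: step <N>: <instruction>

Answer: step 13: rot

Derivation:
Step 1 ('push -2'): stack = [-2], depth = 1
Step 2 ('dup'): stack = [-2, -2], depth = 2
Step 3 ('dup'): stack = [-2, -2, -2], depth = 3
Step 4 ('push -1'): stack = [-2, -2, -2, -1], depth = 4
Step 5 ('pick 1'): stack = [-2, -2, -2, -1, -2], depth = 5
Step 6 ('pick 2'): stack = [-2, -2, -2, -1, -2, -2], depth = 6
Step 7 ('pop'): stack = [-2, -2, -2, -1, -2], depth = 5
Step 8 ('pop'): stack = [-2, -2, -2, -1], depth = 4
Step 9 ('pop'): stack = [-2, -2, -2], depth = 3
Step 10 ('pop'): stack = [-2, -2], depth = 2
Step 11 ('pop'): stack = [-2], depth = 1
Step 12 ('pop'): stack = [], depth = 0
Step 13 ('rot'): needs 3 value(s) but depth is 0 — STACK UNDERFLOW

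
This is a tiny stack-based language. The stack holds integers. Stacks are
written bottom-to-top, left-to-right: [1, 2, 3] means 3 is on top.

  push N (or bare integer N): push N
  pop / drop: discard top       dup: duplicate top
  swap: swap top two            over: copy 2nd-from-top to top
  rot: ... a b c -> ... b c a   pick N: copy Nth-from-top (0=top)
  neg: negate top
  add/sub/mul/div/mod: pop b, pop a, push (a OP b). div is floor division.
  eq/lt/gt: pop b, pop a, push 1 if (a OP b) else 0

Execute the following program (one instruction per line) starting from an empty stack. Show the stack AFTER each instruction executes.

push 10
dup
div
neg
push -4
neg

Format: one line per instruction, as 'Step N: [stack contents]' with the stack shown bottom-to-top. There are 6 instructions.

Step 1: [10]
Step 2: [10, 10]
Step 3: [1]
Step 4: [-1]
Step 5: [-1, -4]
Step 6: [-1, 4]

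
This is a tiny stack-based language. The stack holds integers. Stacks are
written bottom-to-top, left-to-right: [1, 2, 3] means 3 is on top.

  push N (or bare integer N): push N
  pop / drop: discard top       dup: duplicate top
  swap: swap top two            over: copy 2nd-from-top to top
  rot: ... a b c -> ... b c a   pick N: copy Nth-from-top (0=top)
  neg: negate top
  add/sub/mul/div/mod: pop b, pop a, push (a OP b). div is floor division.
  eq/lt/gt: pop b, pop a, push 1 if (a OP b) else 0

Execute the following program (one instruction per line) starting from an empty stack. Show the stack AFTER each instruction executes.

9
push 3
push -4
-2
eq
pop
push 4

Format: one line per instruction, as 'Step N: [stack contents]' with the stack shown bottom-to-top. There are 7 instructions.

Step 1: [9]
Step 2: [9, 3]
Step 3: [9, 3, -4]
Step 4: [9, 3, -4, -2]
Step 5: [9, 3, 0]
Step 6: [9, 3]
Step 7: [9, 3, 4]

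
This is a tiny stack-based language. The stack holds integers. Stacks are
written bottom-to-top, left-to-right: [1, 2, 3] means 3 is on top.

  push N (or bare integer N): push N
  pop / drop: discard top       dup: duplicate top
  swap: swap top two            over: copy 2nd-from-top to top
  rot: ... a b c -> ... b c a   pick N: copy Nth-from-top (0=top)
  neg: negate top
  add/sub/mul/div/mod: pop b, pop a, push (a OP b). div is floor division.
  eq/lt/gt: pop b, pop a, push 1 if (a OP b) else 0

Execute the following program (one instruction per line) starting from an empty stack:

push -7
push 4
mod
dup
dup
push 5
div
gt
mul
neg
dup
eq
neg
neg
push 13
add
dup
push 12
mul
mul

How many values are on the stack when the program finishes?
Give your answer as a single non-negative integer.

After 'push -7': stack = [-7] (depth 1)
After 'push 4': stack = [-7, 4] (depth 2)
After 'mod': stack = [1] (depth 1)
After 'dup': stack = [1, 1] (depth 2)
After 'dup': stack = [1, 1, 1] (depth 3)
After 'push 5': stack = [1, 1, 1, 5] (depth 4)
After 'div': stack = [1, 1, 0] (depth 3)
After 'gt': stack = [1, 1] (depth 2)
After 'mul': stack = [1] (depth 1)
After 'neg': stack = [-1] (depth 1)
After 'dup': stack = [-1, -1] (depth 2)
After 'eq': stack = [1] (depth 1)
After 'neg': stack = [-1] (depth 1)
After 'neg': stack = [1] (depth 1)
After 'push 13': stack = [1, 13] (depth 2)
After 'add': stack = [14] (depth 1)
After 'dup': stack = [14, 14] (depth 2)
After 'push 12': stack = [14, 14, 12] (depth 3)
After 'mul': stack = [14, 168] (depth 2)
After 'mul': stack = [2352] (depth 1)

Answer: 1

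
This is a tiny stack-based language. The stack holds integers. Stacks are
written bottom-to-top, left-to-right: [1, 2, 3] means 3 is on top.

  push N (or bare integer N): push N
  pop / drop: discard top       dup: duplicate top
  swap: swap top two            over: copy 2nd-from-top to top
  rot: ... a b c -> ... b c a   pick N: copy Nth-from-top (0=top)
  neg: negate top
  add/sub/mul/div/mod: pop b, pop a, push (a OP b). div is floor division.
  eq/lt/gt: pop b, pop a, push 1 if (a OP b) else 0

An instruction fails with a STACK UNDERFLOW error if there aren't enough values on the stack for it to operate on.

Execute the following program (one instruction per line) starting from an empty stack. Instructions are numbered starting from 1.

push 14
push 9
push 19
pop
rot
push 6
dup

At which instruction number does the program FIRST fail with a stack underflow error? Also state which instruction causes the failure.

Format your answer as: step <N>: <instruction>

Step 1 ('push 14'): stack = [14], depth = 1
Step 2 ('push 9'): stack = [14, 9], depth = 2
Step 3 ('push 19'): stack = [14, 9, 19], depth = 3
Step 4 ('pop'): stack = [14, 9], depth = 2
Step 5 ('rot'): needs 3 value(s) but depth is 2 — STACK UNDERFLOW

Answer: step 5: rot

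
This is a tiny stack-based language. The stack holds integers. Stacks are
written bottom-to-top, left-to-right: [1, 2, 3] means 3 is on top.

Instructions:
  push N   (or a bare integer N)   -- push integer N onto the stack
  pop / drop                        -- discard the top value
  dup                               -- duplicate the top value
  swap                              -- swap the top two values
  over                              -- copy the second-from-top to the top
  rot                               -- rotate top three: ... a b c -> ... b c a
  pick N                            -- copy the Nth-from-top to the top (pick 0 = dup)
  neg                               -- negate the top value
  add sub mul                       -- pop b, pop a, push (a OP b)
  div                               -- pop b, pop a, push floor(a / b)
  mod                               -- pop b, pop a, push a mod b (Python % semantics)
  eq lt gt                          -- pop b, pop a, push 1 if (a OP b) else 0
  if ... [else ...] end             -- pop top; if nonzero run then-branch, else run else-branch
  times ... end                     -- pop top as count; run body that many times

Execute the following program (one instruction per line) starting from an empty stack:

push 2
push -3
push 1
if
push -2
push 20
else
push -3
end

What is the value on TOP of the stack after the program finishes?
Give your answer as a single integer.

Answer: 20

Derivation:
After 'push 2': [2]
After 'push -3': [2, -3]
After 'push 1': [2, -3, 1]
After 'if': [2, -3]
After 'push -2': [2, -3, -2]
After 'push 20': [2, -3, -2, 20]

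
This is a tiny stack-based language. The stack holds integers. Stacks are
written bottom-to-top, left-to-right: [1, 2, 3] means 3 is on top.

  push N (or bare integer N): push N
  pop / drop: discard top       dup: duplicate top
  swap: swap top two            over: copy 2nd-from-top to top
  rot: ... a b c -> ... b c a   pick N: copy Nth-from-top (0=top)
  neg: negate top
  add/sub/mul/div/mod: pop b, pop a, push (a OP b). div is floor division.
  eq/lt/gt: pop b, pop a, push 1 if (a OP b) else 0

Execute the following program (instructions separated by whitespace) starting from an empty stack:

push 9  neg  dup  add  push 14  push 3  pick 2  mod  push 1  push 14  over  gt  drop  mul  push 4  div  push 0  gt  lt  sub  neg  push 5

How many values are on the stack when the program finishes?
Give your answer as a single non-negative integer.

After 'push 9': stack = [9] (depth 1)
After 'neg': stack = [-9] (depth 1)
After 'dup': stack = [-9, -9] (depth 2)
After 'add': stack = [-18] (depth 1)
After 'push 14': stack = [-18, 14] (depth 2)
After 'push 3': stack = [-18, 14, 3] (depth 3)
After 'pick 2': stack = [-18, 14, 3, -18] (depth 4)
After 'mod': stack = [-18, 14, -15] (depth 3)
After 'push 1': stack = [-18, 14, -15, 1] (depth 4)
After 'push 14': stack = [-18, 14, -15, 1, 14] (depth 5)
  ...
After 'drop': stack = [-18, 14, -15, 1] (depth 4)
After 'mul': stack = [-18, 14, -15] (depth 3)
After 'push 4': stack = [-18, 14, -15, 4] (depth 4)
After 'div': stack = [-18, 14, -4] (depth 3)
After 'push 0': stack = [-18, 14, -4, 0] (depth 4)
After 'gt': stack = [-18, 14, 0] (depth 3)
After 'lt': stack = [-18, 0] (depth 2)
After 'sub': stack = [-18] (depth 1)
After 'neg': stack = [18] (depth 1)
After 'push 5': stack = [18, 5] (depth 2)

Answer: 2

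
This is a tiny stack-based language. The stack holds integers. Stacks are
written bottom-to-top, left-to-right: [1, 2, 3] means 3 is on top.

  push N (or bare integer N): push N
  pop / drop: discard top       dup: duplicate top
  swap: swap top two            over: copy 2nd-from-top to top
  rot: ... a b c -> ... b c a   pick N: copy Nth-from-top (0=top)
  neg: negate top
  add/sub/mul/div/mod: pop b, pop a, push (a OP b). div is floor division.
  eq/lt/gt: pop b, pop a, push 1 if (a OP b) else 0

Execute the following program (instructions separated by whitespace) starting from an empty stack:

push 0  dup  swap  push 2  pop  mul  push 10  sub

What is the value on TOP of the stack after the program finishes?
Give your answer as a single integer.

After 'push 0': [0]
After 'dup': [0, 0]
After 'swap': [0, 0]
After 'push 2': [0, 0, 2]
After 'pop': [0, 0]
After 'mul': [0]
After 'push 10': [0, 10]
After 'sub': [-10]

Answer: -10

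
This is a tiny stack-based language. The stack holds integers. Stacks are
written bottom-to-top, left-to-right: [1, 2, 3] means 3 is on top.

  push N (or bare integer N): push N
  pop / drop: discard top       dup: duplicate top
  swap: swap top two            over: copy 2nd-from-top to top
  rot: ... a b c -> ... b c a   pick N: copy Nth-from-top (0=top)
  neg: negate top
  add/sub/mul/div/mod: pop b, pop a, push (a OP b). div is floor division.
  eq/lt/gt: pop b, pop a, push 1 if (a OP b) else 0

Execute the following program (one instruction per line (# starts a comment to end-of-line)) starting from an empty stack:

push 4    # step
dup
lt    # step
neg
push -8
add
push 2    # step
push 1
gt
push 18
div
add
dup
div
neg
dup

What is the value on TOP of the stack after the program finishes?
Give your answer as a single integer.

After 'push 4': [4]
After 'dup': [4, 4]
After 'lt': [0]
After 'neg': [0]
After 'push -8': [0, -8]
After 'add': [-8]
After 'push 2': [-8, 2]
After 'push 1': [-8, 2, 1]
After 'gt': [-8, 1]
After 'push 18': [-8, 1, 18]
After 'div': [-8, 0]
After 'add': [-8]
After 'dup': [-8, -8]
After 'div': [1]
After 'neg': [-1]
After 'dup': [-1, -1]

Answer: -1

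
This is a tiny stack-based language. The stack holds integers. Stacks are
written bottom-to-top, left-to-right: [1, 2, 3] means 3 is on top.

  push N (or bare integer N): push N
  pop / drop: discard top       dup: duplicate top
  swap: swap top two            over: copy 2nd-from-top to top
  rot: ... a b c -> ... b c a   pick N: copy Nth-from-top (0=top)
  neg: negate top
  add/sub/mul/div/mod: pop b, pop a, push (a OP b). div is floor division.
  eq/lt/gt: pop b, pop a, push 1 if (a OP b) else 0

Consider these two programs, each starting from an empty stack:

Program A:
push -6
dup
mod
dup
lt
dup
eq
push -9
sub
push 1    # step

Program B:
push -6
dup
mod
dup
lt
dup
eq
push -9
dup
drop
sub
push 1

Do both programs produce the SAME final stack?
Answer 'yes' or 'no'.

Program A trace:
  After 'push -6': [-6]
  After 'dup': [-6, -6]
  After 'mod': [0]
  After 'dup': [0, 0]
  After 'lt': [0]
  After 'dup': [0, 0]
  After 'eq': [1]
  After 'push -9': [1, -9]
  After 'sub': [10]
  After 'push 1': [10, 1]
Program A final stack: [10, 1]

Program B trace:
  After 'push -6': [-6]
  After 'dup': [-6, -6]
  After 'mod': [0]
  After 'dup': [0, 0]
  After 'lt': [0]
  After 'dup': [0, 0]
  After 'eq': [1]
  After 'push -9': [1, -9]
  After 'dup': [1, -9, -9]
  After 'drop': [1, -9]
  After 'sub': [10]
  After 'push 1': [10, 1]
Program B final stack: [10, 1]
Same: yes

Answer: yes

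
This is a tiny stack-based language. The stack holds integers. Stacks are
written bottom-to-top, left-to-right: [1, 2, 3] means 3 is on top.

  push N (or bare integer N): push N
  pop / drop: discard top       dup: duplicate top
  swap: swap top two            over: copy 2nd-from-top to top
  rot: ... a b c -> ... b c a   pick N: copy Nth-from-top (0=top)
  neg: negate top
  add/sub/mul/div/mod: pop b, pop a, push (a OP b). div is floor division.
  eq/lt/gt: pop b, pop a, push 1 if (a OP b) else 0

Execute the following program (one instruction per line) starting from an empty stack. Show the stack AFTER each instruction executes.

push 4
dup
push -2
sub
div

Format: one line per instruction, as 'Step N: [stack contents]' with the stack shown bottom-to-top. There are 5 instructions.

Step 1: [4]
Step 2: [4, 4]
Step 3: [4, 4, -2]
Step 4: [4, 6]
Step 5: [0]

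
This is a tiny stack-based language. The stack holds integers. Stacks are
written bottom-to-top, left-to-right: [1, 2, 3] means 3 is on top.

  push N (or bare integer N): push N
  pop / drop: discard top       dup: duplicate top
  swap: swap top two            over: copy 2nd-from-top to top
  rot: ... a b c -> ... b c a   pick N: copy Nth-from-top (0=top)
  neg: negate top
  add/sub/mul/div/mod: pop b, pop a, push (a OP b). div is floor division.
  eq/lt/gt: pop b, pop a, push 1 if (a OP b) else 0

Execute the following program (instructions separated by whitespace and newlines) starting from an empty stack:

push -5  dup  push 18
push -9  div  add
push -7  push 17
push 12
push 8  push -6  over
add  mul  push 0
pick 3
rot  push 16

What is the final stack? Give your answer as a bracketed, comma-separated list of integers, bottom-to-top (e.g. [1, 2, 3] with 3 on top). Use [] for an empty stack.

After 'push -5': [-5]
After 'dup': [-5, -5]
After 'push 18': [-5, -5, 18]
After 'push -9': [-5, -5, 18, -9]
After 'div': [-5, -5, -2]
After 'add': [-5, -7]
After 'push -7': [-5, -7, -7]
After 'push 17': [-5, -7, -7, 17]
After 'push 12': [-5, -7, -7, 17, 12]
After 'push 8': [-5, -7, -7, 17, 12, 8]
After 'push -6': [-5, -7, -7, 17, 12, 8, -6]
After 'over': [-5, -7, -7, 17, 12, 8, -6, 8]
After 'add': [-5, -7, -7, 17, 12, 8, 2]
After 'mul': [-5, -7, -7, 17, 12, 16]
After 'push 0': [-5, -7, -7, 17, 12, 16, 0]
After 'pick 3': [-5, -7, -7, 17, 12, 16, 0, 17]
After 'rot': [-5, -7, -7, 17, 12, 0, 17, 16]
After 'push 16': [-5, -7, -7, 17, 12, 0, 17, 16, 16]

Answer: [-5, -7, -7, 17, 12, 0, 17, 16, 16]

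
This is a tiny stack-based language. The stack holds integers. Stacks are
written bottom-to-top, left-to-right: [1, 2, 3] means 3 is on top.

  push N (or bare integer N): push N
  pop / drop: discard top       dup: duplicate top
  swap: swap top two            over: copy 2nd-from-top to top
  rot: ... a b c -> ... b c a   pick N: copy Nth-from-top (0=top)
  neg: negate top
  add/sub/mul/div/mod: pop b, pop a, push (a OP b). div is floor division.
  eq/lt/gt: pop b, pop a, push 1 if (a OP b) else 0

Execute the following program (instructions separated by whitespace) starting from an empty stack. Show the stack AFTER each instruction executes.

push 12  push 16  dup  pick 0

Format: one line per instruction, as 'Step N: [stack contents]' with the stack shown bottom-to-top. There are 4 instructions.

Step 1: [12]
Step 2: [12, 16]
Step 3: [12, 16, 16]
Step 4: [12, 16, 16, 16]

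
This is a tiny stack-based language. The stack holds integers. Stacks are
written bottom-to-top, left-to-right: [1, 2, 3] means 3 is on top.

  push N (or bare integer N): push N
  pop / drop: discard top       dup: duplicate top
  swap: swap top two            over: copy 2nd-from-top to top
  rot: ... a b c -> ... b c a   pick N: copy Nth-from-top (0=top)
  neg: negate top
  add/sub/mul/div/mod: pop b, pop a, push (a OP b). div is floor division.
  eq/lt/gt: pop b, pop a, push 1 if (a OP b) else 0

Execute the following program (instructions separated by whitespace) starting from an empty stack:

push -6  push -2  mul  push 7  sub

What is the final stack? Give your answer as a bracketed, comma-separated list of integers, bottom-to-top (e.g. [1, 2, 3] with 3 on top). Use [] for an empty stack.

After 'push -6': [-6]
After 'push -2': [-6, -2]
After 'mul': [12]
After 'push 7': [12, 7]
After 'sub': [5]

Answer: [5]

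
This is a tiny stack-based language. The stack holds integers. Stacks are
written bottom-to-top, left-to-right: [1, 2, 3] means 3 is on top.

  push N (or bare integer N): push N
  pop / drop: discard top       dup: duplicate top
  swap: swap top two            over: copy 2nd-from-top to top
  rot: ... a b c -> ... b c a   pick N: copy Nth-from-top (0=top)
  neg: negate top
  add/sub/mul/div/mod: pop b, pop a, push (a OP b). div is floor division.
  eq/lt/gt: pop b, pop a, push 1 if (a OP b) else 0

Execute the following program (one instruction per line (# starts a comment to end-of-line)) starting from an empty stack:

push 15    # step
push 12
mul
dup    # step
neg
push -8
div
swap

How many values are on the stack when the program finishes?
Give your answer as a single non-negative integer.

Answer: 2

Derivation:
After 'push 15': stack = [15] (depth 1)
After 'push 12': stack = [15, 12] (depth 2)
After 'mul': stack = [180] (depth 1)
After 'dup': stack = [180, 180] (depth 2)
After 'neg': stack = [180, -180] (depth 2)
After 'push -8': stack = [180, -180, -8] (depth 3)
After 'div': stack = [180, 22] (depth 2)
After 'swap': stack = [22, 180] (depth 2)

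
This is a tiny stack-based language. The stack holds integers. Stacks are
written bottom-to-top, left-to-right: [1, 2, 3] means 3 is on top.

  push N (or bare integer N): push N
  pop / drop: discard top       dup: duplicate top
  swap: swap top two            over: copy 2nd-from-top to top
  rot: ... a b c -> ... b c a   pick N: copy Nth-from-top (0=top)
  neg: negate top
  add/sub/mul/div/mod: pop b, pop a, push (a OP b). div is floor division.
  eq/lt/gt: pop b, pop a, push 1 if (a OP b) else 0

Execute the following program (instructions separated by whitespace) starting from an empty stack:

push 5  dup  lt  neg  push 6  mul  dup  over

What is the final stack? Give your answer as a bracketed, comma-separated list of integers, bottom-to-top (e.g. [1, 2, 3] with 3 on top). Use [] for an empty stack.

After 'push 5': [5]
After 'dup': [5, 5]
After 'lt': [0]
After 'neg': [0]
After 'push 6': [0, 6]
After 'mul': [0]
After 'dup': [0, 0]
After 'over': [0, 0, 0]

Answer: [0, 0, 0]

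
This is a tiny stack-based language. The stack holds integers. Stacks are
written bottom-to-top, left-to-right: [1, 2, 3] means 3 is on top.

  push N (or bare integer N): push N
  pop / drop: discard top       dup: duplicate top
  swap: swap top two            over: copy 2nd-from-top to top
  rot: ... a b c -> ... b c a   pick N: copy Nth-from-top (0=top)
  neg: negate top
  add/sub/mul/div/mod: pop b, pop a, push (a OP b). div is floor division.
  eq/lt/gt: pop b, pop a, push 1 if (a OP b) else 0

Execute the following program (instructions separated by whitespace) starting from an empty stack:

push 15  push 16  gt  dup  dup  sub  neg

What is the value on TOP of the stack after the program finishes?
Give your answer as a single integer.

Answer: 0

Derivation:
After 'push 15': [15]
After 'push 16': [15, 16]
After 'gt': [0]
After 'dup': [0, 0]
After 'dup': [0, 0, 0]
After 'sub': [0, 0]
After 'neg': [0, 0]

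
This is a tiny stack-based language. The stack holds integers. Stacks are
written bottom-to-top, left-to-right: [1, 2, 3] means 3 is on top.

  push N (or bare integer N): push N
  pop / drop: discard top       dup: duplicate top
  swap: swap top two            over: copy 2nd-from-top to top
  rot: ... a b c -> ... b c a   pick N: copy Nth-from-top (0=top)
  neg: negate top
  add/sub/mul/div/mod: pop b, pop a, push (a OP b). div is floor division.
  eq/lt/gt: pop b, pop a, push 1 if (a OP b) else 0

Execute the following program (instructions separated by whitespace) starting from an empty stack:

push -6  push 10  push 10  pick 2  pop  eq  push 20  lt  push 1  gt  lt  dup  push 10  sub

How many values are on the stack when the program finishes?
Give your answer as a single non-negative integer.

Answer: 2

Derivation:
After 'push -6': stack = [-6] (depth 1)
After 'push 10': stack = [-6, 10] (depth 2)
After 'push 10': stack = [-6, 10, 10] (depth 3)
After 'pick 2': stack = [-6, 10, 10, -6] (depth 4)
After 'pop': stack = [-6, 10, 10] (depth 3)
After 'eq': stack = [-6, 1] (depth 2)
After 'push 20': stack = [-6, 1, 20] (depth 3)
After 'lt': stack = [-6, 1] (depth 2)
After 'push 1': stack = [-6, 1, 1] (depth 3)
After 'gt': stack = [-6, 0] (depth 2)
After 'lt': stack = [1] (depth 1)
After 'dup': stack = [1, 1] (depth 2)
After 'push 10': stack = [1, 1, 10] (depth 3)
After 'sub': stack = [1, -9] (depth 2)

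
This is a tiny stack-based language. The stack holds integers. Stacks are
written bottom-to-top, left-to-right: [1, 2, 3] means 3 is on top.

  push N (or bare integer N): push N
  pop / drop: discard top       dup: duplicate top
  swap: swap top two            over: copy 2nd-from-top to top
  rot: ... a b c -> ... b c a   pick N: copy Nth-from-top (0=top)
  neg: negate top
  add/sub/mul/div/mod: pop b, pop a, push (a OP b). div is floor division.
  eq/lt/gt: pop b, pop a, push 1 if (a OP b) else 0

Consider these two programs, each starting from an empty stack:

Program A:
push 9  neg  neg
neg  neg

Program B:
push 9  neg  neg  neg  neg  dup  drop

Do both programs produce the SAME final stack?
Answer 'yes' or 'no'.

Program A trace:
  After 'push 9': [9]
  After 'neg': [-9]
  After 'neg': [9]
  After 'neg': [-9]
  After 'neg': [9]
Program A final stack: [9]

Program B trace:
  After 'push 9': [9]
  After 'neg': [-9]
  After 'neg': [9]
  After 'neg': [-9]
  After 'neg': [9]
  After 'dup': [9, 9]
  After 'drop': [9]
Program B final stack: [9]
Same: yes

Answer: yes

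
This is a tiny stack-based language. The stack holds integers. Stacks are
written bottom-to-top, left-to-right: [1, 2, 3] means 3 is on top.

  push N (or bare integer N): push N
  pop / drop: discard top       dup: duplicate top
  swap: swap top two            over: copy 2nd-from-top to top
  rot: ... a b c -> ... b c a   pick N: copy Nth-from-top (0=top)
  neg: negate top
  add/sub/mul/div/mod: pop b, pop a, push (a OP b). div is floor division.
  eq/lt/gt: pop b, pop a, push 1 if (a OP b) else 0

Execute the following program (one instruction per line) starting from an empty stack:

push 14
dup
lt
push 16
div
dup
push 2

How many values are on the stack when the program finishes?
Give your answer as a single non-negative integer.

After 'push 14': stack = [14] (depth 1)
After 'dup': stack = [14, 14] (depth 2)
After 'lt': stack = [0] (depth 1)
After 'push 16': stack = [0, 16] (depth 2)
After 'div': stack = [0] (depth 1)
After 'dup': stack = [0, 0] (depth 2)
After 'push 2': stack = [0, 0, 2] (depth 3)

Answer: 3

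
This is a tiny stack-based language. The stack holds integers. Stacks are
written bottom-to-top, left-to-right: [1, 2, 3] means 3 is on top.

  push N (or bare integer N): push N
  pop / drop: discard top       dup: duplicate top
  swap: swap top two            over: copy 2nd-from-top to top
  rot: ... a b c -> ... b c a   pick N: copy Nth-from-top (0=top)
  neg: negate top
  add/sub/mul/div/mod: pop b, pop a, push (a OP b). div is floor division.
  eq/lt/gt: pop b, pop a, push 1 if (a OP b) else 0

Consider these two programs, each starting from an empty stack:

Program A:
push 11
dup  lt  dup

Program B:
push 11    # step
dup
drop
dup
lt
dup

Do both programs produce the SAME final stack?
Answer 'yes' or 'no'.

Answer: yes

Derivation:
Program A trace:
  After 'push 11': [11]
  After 'dup': [11, 11]
  After 'lt': [0]
  After 'dup': [0, 0]
Program A final stack: [0, 0]

Program B trace:
  After 'push 11': [11]
  After 'dup': [11, 11]
  After 'drop': [11]
  After 'dup': [11, 11]
  After 'lt': [0]
  After 'dup': [0, 0]
Program B final stack: [0, 0]
Same: yes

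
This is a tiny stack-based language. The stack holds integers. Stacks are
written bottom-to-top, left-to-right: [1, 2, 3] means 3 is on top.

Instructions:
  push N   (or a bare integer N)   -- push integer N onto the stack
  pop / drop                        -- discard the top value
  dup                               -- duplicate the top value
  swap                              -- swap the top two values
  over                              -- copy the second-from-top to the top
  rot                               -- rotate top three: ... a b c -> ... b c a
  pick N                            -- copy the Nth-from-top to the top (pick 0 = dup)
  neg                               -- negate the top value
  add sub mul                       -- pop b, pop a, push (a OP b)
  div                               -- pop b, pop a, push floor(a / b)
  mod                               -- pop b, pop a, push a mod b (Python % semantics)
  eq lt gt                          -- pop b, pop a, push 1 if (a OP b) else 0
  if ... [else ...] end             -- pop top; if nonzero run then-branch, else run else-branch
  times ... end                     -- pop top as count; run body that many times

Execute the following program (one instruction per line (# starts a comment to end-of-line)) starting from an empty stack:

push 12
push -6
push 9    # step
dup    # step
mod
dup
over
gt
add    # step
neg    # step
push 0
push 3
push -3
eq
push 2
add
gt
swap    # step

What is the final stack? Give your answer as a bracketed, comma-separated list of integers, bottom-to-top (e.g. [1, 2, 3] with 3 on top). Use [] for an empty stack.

After 'push 12': [12]
After 'push -6': [12, -6]
After 'push 9': [12, -6, 9]
After 'dup': [12, -6, 9, 9]
After 'mod': [12, -6, 0]
After 'dup': [12, -6, 0, 0]
After 'over': [12, -6, 0, 0, 0]
After 'gt': [12, -6, 0, 0]
After 'add': [12, -6, 0]
After 'neg': [12, -6, 0]
After 'push 0': [12, -6, 0, 0]
After 'push 3': [12, -6, 0, 0, 3]
After 'push -3': [12, -6, 0, 0, 3, -3]
After 'eq': [12, -6, 0, 0, 0]
After 'push 2': [12, -6, 0, 0, 0, 2]
After 'add': [12, -6, 0, 0, 2]
After 'gt': [12, -6, 0, 0]
After 'swap': [12, -6, 0, 0]

Answer: [12, -6, 0, 0]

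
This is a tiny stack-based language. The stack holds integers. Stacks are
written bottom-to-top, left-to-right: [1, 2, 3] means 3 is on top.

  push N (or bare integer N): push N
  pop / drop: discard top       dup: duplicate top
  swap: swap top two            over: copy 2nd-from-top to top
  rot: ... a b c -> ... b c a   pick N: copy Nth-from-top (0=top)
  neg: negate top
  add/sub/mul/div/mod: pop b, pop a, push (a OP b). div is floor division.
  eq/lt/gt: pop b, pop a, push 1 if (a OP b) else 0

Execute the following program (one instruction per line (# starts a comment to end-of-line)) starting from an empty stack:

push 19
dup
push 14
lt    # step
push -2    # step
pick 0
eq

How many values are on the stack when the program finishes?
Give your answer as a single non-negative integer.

After 'push 19': stack = [19] (depth 1)
After 'dup': stack = [19, 19] (depth 2)
After 'push 14': stack = [19, 19, 14] (depth 3)
After 'lt': stack = [19, 0] (depth 2)
After 'push -2': stack = [19, 0, -2] (depth 3)
After 'pick 0': stack = [19, 0, -2, -2] (depth 4)
After 'eq': stack = [19, 0, 1] (depth 3)

Answer: 3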